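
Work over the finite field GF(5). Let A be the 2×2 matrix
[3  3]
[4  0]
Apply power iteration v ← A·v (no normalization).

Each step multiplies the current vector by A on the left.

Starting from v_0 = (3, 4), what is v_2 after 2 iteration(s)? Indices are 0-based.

v_0 = (3, 4).
v_1 = A·v_0 = (1, 2).
v_2 = A·v_1 = (4, 4).

v_2 = (4, 4)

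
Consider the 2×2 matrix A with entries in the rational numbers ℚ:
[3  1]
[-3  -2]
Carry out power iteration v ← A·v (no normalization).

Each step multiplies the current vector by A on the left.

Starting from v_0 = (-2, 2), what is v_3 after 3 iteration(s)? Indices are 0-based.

v_3 = (-22, 14)

v_0 = (-2, 2).
v_1 = A·v_0 = (-4, 2).
v_2 = A·v_1 = (-10, 8).
v_3 = A·v_2 = (-22, 14).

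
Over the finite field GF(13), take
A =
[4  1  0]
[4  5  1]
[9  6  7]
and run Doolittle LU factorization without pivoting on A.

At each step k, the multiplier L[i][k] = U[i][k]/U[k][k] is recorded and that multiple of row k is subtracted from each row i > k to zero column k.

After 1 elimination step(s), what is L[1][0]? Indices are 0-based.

k=0: U[0][0]=4
  eliminate (1,0): mult=1, new row 1: (0, 4, 1); set L[1][0]=1
  eliminate (2,0): mult=12, new row 2: (0, 7, 7); set L[2][0]=12

L[1][0] = 1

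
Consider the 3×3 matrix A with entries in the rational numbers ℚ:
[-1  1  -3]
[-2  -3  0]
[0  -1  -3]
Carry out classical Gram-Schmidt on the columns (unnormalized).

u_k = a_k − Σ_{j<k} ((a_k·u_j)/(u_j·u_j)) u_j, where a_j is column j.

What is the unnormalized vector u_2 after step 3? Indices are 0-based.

Step 1: u_0 = a_0 = (-1, -2, 0).
Step 2: u_1 = a_1 − (1)·u_0 = (2, -1, -1).
Step 3: u_2 = a_2 − (3/5)·u_0 − (-1/2)·u_1 = (-7/5, 7/10, -7/2).

u_2 = (-7/5, 7/10, -7/2)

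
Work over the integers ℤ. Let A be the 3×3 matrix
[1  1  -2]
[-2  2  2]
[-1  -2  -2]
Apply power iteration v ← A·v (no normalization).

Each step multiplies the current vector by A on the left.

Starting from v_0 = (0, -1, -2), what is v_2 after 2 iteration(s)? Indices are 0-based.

v_0 = (0, -1, -2).
v_1 = A·v_0 = (3, -6, 6).
v_2 = A·v_1 = (-15, -6, -3).

v_2 = (-15, -6, -3)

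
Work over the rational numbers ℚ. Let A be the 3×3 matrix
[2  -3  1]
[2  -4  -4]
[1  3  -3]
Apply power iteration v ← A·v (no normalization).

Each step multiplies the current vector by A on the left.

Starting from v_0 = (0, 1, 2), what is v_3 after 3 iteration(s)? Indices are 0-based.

v_0 = (0, 1, 2).
v_1 = A·v_0 = (-1, -12, -3).
v_2 = A·v_1 = (31, 58, -28).
v_3 = A·v_2 = (-140, -58, 289).

v_3 = (-140, -58, 289)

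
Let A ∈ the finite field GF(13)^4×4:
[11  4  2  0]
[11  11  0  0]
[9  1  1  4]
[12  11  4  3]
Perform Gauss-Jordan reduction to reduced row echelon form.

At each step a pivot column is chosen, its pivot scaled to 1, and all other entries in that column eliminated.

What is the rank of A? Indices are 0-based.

step 1: normalize row 0 (÷11) = (1, 11, 12, 0)
  row 1: subtract 11×row0 = (0, 7, 11, 0)
  row 2: subtract 9×row0 = (0, 6, 10, 4)
  row 3: subtract 12×row0 = (0, 9, 3, 3)
step 2: normalize row 1 (÷7) = (0, 1, 9, 0)
  row 0: subtract 11×row1 = (1, 0, 4, 0)
  row 2: subtract 6×row1 = (0, 0, 8, 4)
  row 3: subtract 9×row1 = (0, 0, 0, 3)
step 3: normalize row 2 (÷8) = (0, 0, 1, 7)
  row 0: subtract 4×row2 = (1, 0, 0, 11)
  row 1: subtract 9×row2 = (0, 1, 0, 2)
step 4: normalize row 3 (÷3) = (0, 0, 0, 1)
  row 0: subtract 11×row3 = (1, 0, 0, 0)
  row 1: subtract 2×row3 = (0, 1, 0, 0)
  row 2: subtract 7×row3 = (0, 0, 1, 0)

rank = 4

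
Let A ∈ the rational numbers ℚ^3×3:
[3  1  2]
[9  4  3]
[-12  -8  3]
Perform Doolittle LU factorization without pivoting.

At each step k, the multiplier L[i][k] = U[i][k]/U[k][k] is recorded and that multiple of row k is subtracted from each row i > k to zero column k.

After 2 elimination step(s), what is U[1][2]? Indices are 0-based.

U[1][2] = -3

[col 0] pivot 3
  R1 -= 3*R0 → (0, 1, -3)  (L[1][0] := 3)
  R2 -= -4*R0 → (0, -4, 11)  (L[2][0] := -4)
[col 1] pivot 1
  R2 -= -4*R1 → (0, 0, -1)  (L[2][1] := -4)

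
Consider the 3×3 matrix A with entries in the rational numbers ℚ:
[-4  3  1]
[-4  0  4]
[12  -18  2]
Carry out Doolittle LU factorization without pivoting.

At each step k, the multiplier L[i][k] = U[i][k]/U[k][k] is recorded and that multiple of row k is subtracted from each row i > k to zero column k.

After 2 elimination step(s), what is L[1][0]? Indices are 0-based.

k=0: U[0][0]=-4
  eliminate (1,0): mult=1, new row 1: (0, -3, 3); set L[1][0]=1
  eliminate (2,0): mult=-3, new row 2: (0, -9, 5); set L[2][0]=-3
k=1: U[1][1]=-3
  eliminate (2,1): mult=3, new row 2: (0, 0, -4); set L[2][1]=3

L[1][0] = 1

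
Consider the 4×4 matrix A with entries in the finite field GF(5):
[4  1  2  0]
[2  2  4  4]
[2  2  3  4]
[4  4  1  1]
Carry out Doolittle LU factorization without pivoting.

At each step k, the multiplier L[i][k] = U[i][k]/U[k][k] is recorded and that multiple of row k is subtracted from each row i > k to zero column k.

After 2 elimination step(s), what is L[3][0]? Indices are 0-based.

[col 0] pivot 4
  R1 -= 3*R0 → (0, 4, 3, 4)  (L[1][0] := 3)
  R2 -= 3*R0 → (0, 4, 2, 4)  (L[2][0] := 3)
  R3 -= 1*R0 → (0, 3, 4, 1)  (L[3][0] := 1)
[col 1] pivot 4
  R2 -= 1*R1 → (0, 0, 4, 0)  (L[2][1] := 1)
  R3 -= 2*R1 → (0, 0, 3, 3)  (L[3][1] := 2)

L[3][0] = 1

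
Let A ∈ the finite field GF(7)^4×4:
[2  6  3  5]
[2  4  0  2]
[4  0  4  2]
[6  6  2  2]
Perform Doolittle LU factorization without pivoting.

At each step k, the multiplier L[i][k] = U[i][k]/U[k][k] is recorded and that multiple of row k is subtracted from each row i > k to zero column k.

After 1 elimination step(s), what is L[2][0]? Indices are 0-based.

L[2][0] = 2

k=0: U[0][0]=2
  eliminate (1,0): mult=1, new row 1: (0, 5, 4, 4); set L[1][0]=1
  eliminate (2,0): mult=2, new row 2: (0, 2, 5, 6); set L[2][0]=2
  eliminate (3,0): mult=3, new row 3: (0, 2, 0, 1); set L[3][0]=3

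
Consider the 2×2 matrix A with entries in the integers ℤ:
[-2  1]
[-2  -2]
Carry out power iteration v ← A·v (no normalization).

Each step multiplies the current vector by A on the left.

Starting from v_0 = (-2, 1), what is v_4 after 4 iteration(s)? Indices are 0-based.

v_0 = (-2, 1).
v_1 = A·v_0 = (5, 2).
v_2 = A·v_1 = (-8, -14).
v_3 = A·v_2 = (2, 44).
v_4 = A·v_3 = (40, -92).

v_4 = (40, -92)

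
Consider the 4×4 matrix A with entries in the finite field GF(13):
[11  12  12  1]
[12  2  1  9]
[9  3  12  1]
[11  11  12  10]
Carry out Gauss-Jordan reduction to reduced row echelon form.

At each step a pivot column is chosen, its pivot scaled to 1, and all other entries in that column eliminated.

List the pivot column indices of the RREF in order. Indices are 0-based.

pivot columns: 0, 1, 2, 3

step 1: normalize row 0 (÷11) = (1, 7, 7, 6)
  row 1: subtract 12×row0 = (0, 9, 8, 2)
  row 2: subtract 9×row0 = (0, 5, 1, 12)
  row 3: subtract 11×row0 = (0, 12, 0, 9)
step 2: normalize row 1 (÷9) = (0, 1, 11, 6)
  row 0: subtract 7×row1 = (1, 0, 8, 3)
  row 2: subtract 5×row1 = (0, 0, 11, 8)
  row 3: subtract 12×row1 = (0, 0, 11, 2)
step 3: normalize row 2 (÷11) = (0, 0, 1, 9)
  row 0: subtract 8×row2 = (1, 0, 0, 9)
  row 1: subtract 11×row2 = (0, 1, 0, 11)
  row 3: subtract 11×row2 = (0, 0, 0, 7)
step 4: normalize row 3 (÷7) = (0, 0, 0, 1)
  row 0: subtract 9×row3 = (1, 0, 0, 0)
  row 1: subtract 11×row3 = (0, 1, 0, 0)
  row 2: subtract 9×row3 = (0, 0, 1, 0)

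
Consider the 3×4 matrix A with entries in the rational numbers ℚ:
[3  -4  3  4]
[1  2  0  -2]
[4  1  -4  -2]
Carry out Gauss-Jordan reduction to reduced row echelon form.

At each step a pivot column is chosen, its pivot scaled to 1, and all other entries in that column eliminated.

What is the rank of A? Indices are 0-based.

rank = 3

[1] R0 /= 3  ⇒  (1, -4/3, 1, 4/3)
     R1 -= 1·R0  ⇒  (0, 10/3, -1, -10/3)
     R2 -= 4·R0  ⇒  (0, 19/3, -8, -22/3)
[2] R1 /= 10/3  ⇒  (0, 1, -3/10, -1)
     R0 -= -4/3·R1  ⇒  (1, 0, 3/5, 0)
     R2 -= 19/3·R1  ⇒  (0, 0, -61/10, -1)
[3] R2 /= -61/10  ⇒  (0, 0, 1, 10/61)
     R0 -= 3/5·R2  ⇒  (1, 0, 0, -6/61)
     R1 -= -3/10·R2  ⇒  (0, 1, 0, -58/61)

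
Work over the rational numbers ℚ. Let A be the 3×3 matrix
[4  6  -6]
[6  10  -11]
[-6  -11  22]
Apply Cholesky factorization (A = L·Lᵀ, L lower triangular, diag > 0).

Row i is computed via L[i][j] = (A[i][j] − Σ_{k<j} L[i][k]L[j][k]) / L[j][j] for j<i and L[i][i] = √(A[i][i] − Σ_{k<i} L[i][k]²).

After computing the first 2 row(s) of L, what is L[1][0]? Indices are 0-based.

L[1][0] = 3

Step 1: L[0][0] = √(4) = 2.
  L[1][0] = (6) / L[0][0] = 3.
Step 2: L[1][1] = √(1) = 1.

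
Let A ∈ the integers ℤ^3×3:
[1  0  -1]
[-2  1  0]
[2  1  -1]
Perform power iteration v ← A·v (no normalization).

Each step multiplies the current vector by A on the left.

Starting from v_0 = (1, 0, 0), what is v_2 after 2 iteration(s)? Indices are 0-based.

v_2 = (-1, -4, -2)

v_0 = (1, 0, 0).
v_1 = A·v_0 = (1, -2, 2).
v_2 = A·v_1 = (-1, -4, -2).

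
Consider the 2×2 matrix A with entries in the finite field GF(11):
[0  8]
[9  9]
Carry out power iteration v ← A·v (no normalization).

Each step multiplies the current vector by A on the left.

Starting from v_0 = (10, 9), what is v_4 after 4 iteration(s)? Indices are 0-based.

v_4 = (1, 7)

v_0 = (10, 9).
v_1 = A·v_0 = (6, 6).
v_2 = A·v_1 = (4, 9).
v_3 = A·v_2 = (6, 7).
v_4 = A·v_3 = (1, 7).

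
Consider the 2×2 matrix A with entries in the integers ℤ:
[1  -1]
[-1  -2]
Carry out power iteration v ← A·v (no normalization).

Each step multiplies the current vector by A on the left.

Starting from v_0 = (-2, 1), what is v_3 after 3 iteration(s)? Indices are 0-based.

v_0 = (-2, 1).
v_1 = A·v_0 = (-3, 0).
v_2 = A·v_1 = (-3, 3).
v_3 = A·v_2 = (-6, -3).

v_3 = (-6, -3)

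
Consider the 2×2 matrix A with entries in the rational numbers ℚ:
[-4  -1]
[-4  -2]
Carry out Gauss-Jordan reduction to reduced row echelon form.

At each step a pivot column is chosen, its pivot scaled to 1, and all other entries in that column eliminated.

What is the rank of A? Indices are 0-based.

step 1: normalize row 0 (÷-4) = (1, 1/4)
  row 1: subtract -4×row0 = (0, -1)
step 2: normalize row 1 (÷-1) = (0, 1)
  row 0: subtract 1/4×row1 = (1, 0)

rank = 2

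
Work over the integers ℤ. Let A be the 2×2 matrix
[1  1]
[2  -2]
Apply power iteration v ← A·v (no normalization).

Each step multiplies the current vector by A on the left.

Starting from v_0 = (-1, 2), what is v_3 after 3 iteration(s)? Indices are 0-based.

v_3 = (9, -38)

v_0 = (-1, 2).
v_1 = A·v_0 = (1, -6).
v_2 = A·v_1 = (-5, 14).
v_3 = A·v_2 = (9, -38).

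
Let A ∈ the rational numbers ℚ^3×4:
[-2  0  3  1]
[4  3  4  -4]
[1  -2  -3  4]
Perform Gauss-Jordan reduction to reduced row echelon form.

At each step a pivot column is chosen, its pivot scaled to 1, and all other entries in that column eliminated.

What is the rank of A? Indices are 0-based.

[1] R0 /= -2  ⇒  (1, 0, -3/2, -1/2)
     R1 -= 4·R0  ⇒  (0, 3, 10, -2)
     R2 -= 1·R0  ⇒  (0, -2, -3/2, 9/2)
[2] R1 /= 3  ⇒  (0, 1, 10/3, -2/3)
     R2 -= -2·R1  ⇒  (0, 0, 31/6, 19/6)
[3] R2 /= 31/6  ⇒  (0, 0, 1, 19/31)
     R0 -= -3/2·R2  ⇒  (1, 0, 0, 13/31)
     R1 -= 10/3·R2  ⇒  (0, 1, 0, -84/31)

rank = 3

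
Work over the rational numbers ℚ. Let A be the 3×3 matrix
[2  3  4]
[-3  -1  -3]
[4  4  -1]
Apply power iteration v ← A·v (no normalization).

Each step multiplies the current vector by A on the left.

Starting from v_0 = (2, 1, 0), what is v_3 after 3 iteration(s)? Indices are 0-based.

v_3 = (-116, -37, -24)

v_0 = (2, 1, 0).
v_1 = A·v_0 = (7, -7, 12).
v_2 = A·v_1 = (41, -50, -12).
v_3 = A·v_2 = (-116, -37, -24).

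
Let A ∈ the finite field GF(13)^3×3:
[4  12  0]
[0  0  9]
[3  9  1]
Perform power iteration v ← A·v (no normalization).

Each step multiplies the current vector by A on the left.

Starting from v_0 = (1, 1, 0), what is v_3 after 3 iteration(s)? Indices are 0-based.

v_0 = (1, 1, 0).
v_1 = A·v_0 = (3, 0, 12).
v_2 = A·v_1 = (12, 4, 8).
v_3 = A·v_2 = (5, 7, 2).

v_3 = (5, 7, 2)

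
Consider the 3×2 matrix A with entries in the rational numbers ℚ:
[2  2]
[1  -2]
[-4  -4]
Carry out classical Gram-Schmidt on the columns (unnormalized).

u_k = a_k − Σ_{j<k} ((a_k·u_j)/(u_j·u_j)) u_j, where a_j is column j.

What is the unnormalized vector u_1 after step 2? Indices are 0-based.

Step 1: u_0 = a_0 = (2, 1, -4).
Step 2: u_1 = a_1 − (6/7)·u_0 = (2/7, -20/7, -4/7).

u_1 = (2/7, -20/7, -4/7)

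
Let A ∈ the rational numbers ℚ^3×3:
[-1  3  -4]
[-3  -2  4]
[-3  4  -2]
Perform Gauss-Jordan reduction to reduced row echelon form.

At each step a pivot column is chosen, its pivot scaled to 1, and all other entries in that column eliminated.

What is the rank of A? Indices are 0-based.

[1] R0 /= -1  ⇒  (1, -3, 4)
     R1 -= -3·R0  ⇒  (0, -11, 16)
     R2 -= -3·R0  ⇒  (0, -5, 10)
[2] R1 /= -11  ⇒  (0, 1, -16/11)
     R0 -= -3·R1  ⇒  (1, 0, -4/11)
     R2 -= -5·R1  ⇒  (0, 0, 30/11)
[3] R2 /= 30/11  ⇒  (0, 0, 1)
     R0 -= -4/11·R2  ⇒  (1, 0, 0)
     R1 -= -16/11·R2  ⇒  (0, 1, 0)

rank = 3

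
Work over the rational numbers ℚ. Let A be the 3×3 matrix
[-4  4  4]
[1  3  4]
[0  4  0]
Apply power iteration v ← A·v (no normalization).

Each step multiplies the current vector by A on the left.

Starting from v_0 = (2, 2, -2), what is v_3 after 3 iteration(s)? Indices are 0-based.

v_3 = (-160, 136, 96)

v_0 = (2, 2, -2).
v_1 = A·v_0 = (-8, 0, 8).
v_2 = A·v_1 = (64, 24, 0).
v_3 = A·v_2 = (-160, 136, 96).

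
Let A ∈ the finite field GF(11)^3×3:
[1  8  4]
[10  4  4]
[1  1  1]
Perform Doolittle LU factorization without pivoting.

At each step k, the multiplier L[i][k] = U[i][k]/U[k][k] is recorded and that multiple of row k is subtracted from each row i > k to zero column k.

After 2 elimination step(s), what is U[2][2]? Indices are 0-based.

U[2][2] = 9

[col 0] pivot 1
  R1 -= 10*R0 → (0, 1, 8)  (L[1][0] := 10)
  R2 -= 1*R0 → (0, 4, 8)  (L[2][0] := 1)
[col 1] pivot 1
  R2 -= 4*R1 → (0, 0, 9)  (L[2][1] := 4)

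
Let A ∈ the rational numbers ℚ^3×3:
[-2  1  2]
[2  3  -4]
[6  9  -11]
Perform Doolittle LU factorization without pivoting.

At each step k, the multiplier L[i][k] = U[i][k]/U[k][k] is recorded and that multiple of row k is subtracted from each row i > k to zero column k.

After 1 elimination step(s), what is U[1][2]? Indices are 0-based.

[col 0] pivot -2
  R1 -= -1*R0 → (0, 4, -2)  (L[1][0] := -1)
  R2 -= -3*R0 → (0, 12, -5)  (L[2][0] := -3)

U[1][2] = -2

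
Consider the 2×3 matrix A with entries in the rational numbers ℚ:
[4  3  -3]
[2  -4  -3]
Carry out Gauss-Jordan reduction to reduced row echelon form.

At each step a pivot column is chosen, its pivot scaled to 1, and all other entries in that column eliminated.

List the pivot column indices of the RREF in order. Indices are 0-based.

[1] R0 /= 4  ⇒  (1, 3/4, -3/4)
     R1 -= 2·R0  ⇒  (0, -11/2, -3/2)
[2] R1 /= -11/2  ⇒  (0, 1, 3/11)
     R0 -= 3/4·R1  ⇒  (1, 0, -21/22)

pivot columns: 0, 1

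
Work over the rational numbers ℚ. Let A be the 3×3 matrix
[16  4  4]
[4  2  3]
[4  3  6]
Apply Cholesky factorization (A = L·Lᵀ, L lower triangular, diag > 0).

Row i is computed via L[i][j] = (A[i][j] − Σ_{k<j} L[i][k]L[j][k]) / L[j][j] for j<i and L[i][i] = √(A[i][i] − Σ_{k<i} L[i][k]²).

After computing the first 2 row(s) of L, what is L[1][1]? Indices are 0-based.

L[1][1] = 1

Step 1: L[0][0] = √(16) = 4.
  L[1][0] = (4) / L[0][0] = 1.
Step 2: L[1][1] = √(1) = 1.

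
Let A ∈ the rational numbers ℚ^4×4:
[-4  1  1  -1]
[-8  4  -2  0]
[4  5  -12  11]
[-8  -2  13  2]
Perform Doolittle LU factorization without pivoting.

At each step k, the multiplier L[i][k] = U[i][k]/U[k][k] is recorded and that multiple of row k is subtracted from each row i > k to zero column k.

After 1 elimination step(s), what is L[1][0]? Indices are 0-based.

Step 1: pivot at (0,0) is -4.
  row1 ← row1 − (2)·row0  ⇒  L[1][0]=2, U row1=(0, 2, -4, 2)
  row2 ← row2 − (-1)·row0  ⇒  L[2][0]=-1, U row2=(0, 6, -11, 10)
  row3 ← row3 − (2)·row0  ⇒  L[3][0]=2, U row3=(0, -4, 11, 4)

L[1][0] = 2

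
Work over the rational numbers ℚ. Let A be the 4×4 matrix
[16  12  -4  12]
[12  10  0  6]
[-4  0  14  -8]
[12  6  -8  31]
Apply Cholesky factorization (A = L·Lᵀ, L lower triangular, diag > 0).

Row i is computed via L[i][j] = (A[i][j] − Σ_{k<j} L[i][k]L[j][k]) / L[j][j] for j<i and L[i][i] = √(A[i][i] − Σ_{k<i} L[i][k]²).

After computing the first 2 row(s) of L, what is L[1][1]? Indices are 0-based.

Step 1: L[0][0] = √(16) = 4.
  L[1][0] = (12) / L[0][0] = 3.
Step 2: L[1][1] = √(1) = 1.

L[1][1] = 1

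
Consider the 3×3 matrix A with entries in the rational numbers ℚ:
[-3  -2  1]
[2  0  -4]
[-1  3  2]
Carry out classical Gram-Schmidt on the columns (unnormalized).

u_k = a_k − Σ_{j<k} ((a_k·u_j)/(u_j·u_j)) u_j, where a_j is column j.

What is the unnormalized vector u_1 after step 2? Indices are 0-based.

u_1 = (-19/14, -3/7, 45/14)

Step 1: u_0 = a_0 = (-3, 2, -1).
Step 2: u_1 = a_1 − (3/14)·u_0 = (-19/14, -3/7, 45/14).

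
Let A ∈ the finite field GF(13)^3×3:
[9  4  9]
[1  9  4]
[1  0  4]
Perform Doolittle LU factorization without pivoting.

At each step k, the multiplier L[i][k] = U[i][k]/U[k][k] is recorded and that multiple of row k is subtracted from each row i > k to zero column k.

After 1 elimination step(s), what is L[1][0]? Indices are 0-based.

L[1][0] = 3

[col 0] pivot 9
  R1 -= 3*R0 → (0, 10, 3)  (L[1][0] := 3)
  R2 -= 3*R0 → (0, 1, 3)  (L[2][0] := 3)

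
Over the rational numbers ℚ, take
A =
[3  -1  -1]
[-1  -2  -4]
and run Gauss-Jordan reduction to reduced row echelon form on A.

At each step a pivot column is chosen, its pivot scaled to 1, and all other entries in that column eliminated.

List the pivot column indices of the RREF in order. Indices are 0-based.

step 1: normalize row 0 (÷3) = (1, -1/3, -1/3)
  row 1: subtract -1×row0 = (0, -7/3, -13/3)
step 2: normalize row 1 (÷-7/3) = (0, 1, 13/7)
  row 0: subtract -1/3×row1 = (1, 0, 2/7)

pivot columns: 0, 1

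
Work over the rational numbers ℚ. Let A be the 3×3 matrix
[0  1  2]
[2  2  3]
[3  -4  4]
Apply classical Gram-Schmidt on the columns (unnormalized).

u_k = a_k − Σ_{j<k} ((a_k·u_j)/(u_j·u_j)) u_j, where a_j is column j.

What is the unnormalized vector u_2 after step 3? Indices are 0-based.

Step 1: u_0 = a_0 = (0, 2, 3).
Step 2: u_1 = a_1 − (-8/13)·u_0 = (1, 42/13, -28/13).
Step 3: u_2 = a_2 − (18/13)·u_0 − (40/209)·u_1 = (378/209, -81/209, 54/209).

u_2 = (378/209, -81/209, 54/209)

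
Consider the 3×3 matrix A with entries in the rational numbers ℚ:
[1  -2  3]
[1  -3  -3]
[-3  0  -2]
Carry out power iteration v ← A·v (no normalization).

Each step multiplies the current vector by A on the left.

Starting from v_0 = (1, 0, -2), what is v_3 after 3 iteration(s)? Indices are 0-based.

v_0 = (1, 0, -2).
v_1 = A·v_0 = (-5, 7, 1).
v_2 = A·v_1 = (-16, -29, 13).
v_3 = A·v_2 = (81, 32, 22).

v_3 = (81, 32, 22)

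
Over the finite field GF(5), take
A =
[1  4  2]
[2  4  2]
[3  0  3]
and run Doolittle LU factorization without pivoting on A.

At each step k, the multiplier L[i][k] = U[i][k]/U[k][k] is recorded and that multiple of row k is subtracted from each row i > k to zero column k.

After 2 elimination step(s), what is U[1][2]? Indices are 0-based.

[col 0] pivot 1
  R1 -= 2*R0 → (0, 1, 3)  (L[1][0] := 2)
  R2 -= 3*R0 → (0, 3, 2)  (L[2][0] := 3)
[col 1] pivot 1
  R2 -= 3*R1 → (0, 0, 3)  (L[2][1] := 3)

U[1][2] = 3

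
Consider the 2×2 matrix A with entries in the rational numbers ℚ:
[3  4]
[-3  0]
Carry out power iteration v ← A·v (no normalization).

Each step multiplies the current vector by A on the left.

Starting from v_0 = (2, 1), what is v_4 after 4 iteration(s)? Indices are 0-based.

v_0 = (2, 1).
v_1 = A·v_0 = (10, -6).
v_2 = A·v_1 = (6, -30).
v_3 = A·v_2 = (-102, -18).
v_4 = A·v_3 = (-378, 306).

v_4 = (-378, 306)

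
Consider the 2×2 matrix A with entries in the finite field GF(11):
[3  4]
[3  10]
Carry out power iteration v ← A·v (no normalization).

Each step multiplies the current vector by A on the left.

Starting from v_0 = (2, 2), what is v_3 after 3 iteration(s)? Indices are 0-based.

v_3 = (7, 4)

v_0 = (2, 2).
v_1 = A·v_0 = (3, 4).
v_2 = A·v_1 = (3, 5).
v_3 = A·v_2 = (7, 4).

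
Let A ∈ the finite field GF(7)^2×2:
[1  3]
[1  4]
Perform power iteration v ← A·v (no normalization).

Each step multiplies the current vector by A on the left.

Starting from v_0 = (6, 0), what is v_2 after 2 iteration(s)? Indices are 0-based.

v_0 = (6, 0).
v_1 = A·v_0 = (6, 6).
v_2 = A·v_1 = (3, 2).

v_2 = (3, 2)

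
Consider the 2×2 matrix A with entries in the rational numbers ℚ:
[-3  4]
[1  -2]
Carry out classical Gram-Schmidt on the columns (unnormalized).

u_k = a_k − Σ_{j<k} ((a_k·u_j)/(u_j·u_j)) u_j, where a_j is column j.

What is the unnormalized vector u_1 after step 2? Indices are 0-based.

Step 1: u_0 = a_0 = (-3, 1).
Step 2: u_1 = a_1 − (-7/5)·u_0 = (-1/5, -3/5).

u_1 = (-1/5, -3/5)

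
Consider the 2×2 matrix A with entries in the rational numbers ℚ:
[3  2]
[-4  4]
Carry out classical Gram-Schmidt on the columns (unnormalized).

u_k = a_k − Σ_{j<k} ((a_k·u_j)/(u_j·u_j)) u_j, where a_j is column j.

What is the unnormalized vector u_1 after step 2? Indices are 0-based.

Step 1: u_0 = a_0 = (3, -4).
Step 2: u_1 = a_1 − (-2/5)·u_0 = (16/5, 12/5).

u_1 = (16/5, 12/5)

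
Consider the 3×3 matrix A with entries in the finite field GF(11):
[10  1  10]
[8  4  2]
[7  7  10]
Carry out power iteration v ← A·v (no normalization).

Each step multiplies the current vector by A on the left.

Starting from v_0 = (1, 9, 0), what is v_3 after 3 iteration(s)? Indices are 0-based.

v_0 = (1, 9, 0).
v_1 = A·v_0 = (8, 0, 4).
v_2 = A·v_1 = (10, 6, 8).
v_3 = A·v_2 = (10, 10, 5).

v_3 = (10, 10, 5)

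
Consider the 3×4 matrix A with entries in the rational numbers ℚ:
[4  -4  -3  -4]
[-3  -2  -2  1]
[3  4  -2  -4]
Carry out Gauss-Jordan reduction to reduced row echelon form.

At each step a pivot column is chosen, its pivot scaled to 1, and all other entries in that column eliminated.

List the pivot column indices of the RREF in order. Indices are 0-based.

step 1: normalize row 0 (÷4) = (1, -1, -3/4, -1)
  row 1: subtract -3×row0 = (0, -5, -17/4, -2)
  row 2: subtract 3×row0 = (0, 7, 1/4, -1)
step 2: normalize row 1 (÷-5) = (0, 1, 17/20, 2/5)
  row 0: subtract -1×row1 = (1, 0, 1/10, -3/5)
  row 2: subtract 7×row1 = (0, 0, -57/10, -19/5)
step 3: normalize row 2 (÷-57/10) = (0, 0, 1, 2/3)
  row 0: subtract 1/10×row2 = (1, 0, 0, -2/3)
  row 1: subtract 17/20×row2 = (0, 1, 0, -1/6)

pivot columns: 0, 1, 2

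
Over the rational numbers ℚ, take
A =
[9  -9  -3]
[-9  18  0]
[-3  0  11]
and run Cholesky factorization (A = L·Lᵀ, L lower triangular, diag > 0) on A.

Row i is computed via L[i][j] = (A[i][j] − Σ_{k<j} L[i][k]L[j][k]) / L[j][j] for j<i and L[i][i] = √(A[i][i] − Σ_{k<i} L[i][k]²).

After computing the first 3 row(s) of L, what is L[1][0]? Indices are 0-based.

Step 1: L[0][0] = √(9) = 3.
  L[1][0] = (-9) / L[0][0] = -3.
Step 2: L[1][1] = √(9) = 3.
  L[2][0] = (-3) / L[0][0] = -1.
  L[2][1] = (-3) / L[1][1] = -1.
Step 3: L[2][2] = √(9) = 3.

L[1][0] = -3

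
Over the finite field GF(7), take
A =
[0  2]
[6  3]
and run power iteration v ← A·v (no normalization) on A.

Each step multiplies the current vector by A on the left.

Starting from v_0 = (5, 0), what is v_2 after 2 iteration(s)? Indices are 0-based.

v_0 = (5, 0).
v_1 = A·v_0 = (0, 2).
v_2 = A·v_1 = (4, 6).

v_2 = (4, 6)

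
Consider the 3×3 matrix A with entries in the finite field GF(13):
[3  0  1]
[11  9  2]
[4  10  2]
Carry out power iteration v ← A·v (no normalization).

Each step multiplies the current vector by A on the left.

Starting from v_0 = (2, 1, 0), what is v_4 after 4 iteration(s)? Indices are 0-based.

v_0 = (2, 1, 0).
v_1 = A·v_0 = (6, 5, 5).
v_2 = A·v_1 = (10, 4, 6).
v_3 = A·v_2 = (10, 2, 1).
v_4 = A·v_3 = (5, 0, 10).

v_4 = (5, 0, 10)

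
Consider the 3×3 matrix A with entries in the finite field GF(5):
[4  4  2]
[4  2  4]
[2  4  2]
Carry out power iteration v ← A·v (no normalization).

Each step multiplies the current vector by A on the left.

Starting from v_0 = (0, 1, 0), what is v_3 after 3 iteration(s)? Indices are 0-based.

v_0 = (0, 1, 0).
v_1 = A·v_0 = (4, 2, 4).
v_2 = A·v_1 = (2, 1, 4).
v_3 = A·v_2 = (0, 1, 1).

v_3 = (0, 1, 1)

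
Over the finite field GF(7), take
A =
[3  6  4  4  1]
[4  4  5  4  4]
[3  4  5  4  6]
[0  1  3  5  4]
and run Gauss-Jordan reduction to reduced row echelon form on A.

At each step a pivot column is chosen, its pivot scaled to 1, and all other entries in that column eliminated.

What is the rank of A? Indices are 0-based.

rank = 3

[1] R0 /= 3  ⇒  (1, 2, 6, 6, 5)
     R1 -= 4·R0  ⇒  (0, 3, 2, 1, 5)
     R2 -= 3·R0  ⇒  (0, 5, 1, 0, 5)
[2] R1 /= 3  ⇒  (0, 1, 3, 5, 4)
     R0 -= 2·R1  ⇒  (1, 0, 0, 3, 4)
     R2 -= 5·R1  ⇒  (0, 0, 0, 3, 6)
     R3 -= 1·R1  ⇒  (0, 0, 0, 0, 0)
column 2 empty below row 2
[3] R2 /= 3  ⇒  (0, 0, 0, 1, 2)
     R0 -= 3·R2  ⇒  (1, 0, 0, 0, 5)
     R1 -= 5·R2  ⇒  (0, 1, 3, 0, 1)
column 4 empty below row 3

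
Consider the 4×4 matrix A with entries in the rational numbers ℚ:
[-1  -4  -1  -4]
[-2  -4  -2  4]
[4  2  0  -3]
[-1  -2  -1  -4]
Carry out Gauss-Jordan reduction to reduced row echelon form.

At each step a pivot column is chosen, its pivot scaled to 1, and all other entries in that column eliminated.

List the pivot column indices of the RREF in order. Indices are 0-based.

pivot columns: 0, 1, 2, 3

step 1: normalize row 0 (÷-1) = (1, 4, 1, 4)
  row 1: subtract -2×row0 = (0, 4, 0, 12)
  row 2: subtract 4×row0 = (0, -14, -4, -19)
  row 3: subtract -1×row0 = (0, 2, 0, 0)
step 2: normalize row 1 (÷4) = (0, 1, 0, 3)
  row 0: subtract 4×row1 = (1, 0, 1, -8)
  row 2: subtract -14×row1 = (0, 0, -4, 23)
  row 3: subtract 2×row1 = (0, 0, 0, -6)
step 3: normalize row 2 (÷-4) = (0, 0, 1, -23/4)
  row 0: subtract 1×row2 = (1, 0, 0, -9/4)
step 4: normalize row 3 (÷-6) = (0, 0, 0, 1)
  row 0: subtract -9/4×row3 = (1, 0, 0, 0)
  row 1: subtract 3×row3 = (0, 1, 0, 0)
  row 2: subtract -23/4×row3 = (0, 0, 1, 0)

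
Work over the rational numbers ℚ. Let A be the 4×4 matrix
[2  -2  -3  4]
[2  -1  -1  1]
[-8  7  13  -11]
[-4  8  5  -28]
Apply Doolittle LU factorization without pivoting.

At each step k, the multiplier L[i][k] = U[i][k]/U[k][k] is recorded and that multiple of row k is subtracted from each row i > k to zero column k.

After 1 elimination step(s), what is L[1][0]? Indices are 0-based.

L[1][0] = 1

[col 0] pivot 2
  R1 -= 1*R0 → (0, 1, 2, -3)  (L[1][0] := 1)
  R2 -= -4*R0 → (0, -1, 1, 5)  (L[2][0] := -4)
  R3 -= -2*R0 → (0, 4, -1, -20)  (L[3][0] := -2)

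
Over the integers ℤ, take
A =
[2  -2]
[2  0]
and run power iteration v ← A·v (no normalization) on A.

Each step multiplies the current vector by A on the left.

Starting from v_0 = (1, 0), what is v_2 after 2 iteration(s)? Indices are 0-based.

v_2 = (0, 4)

v_0 = (1, 0).
v_1 = A·v_0 = (2, 2).
v_2 = A·v_1 = (0, 4).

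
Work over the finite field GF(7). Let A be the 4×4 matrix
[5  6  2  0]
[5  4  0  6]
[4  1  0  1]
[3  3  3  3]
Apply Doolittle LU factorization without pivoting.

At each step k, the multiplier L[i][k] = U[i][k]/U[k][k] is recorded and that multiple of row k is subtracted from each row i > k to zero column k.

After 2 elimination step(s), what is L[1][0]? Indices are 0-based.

k=0: U[0][0]=5
  eliminate (1,0): mult=1, new row 1: (0, 5, 5, 6); set L[1][0]=1
  eliminate (2,0): mult=5, new row 2: (0, 6, 4, 1); set L[2][0]=5
  eliminate (3,0): mult=2, new row 3: (0, 5, 6, 3); set L[3][0]=2
k=1: U[1][1]=5
  eliminate (2,1): mult=4, new row 2: (0, 0, 5, 5); set L[2][1]=4
  eliminate (3,1): mult=1, new row 3: (0, 0, 1, 4); set L[3][1]=1

L[1][0] = 1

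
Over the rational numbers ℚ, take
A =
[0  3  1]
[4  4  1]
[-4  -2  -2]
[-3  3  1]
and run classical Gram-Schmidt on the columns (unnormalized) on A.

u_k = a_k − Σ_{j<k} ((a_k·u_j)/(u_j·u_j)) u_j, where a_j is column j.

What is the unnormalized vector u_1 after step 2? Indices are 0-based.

Step 1: u_0 = a_0 = (0, 4, -4, -3).
Step 2: u_1 = a_1 − (15/41)·u_0 = (3, 104/41, -22/41, 168/41).

u_1 = (3, 104/41, -22/41, 168/41)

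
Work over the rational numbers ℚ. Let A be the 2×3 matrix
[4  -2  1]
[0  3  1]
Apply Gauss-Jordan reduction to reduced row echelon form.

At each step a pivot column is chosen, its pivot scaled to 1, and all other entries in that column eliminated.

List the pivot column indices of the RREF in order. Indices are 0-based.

[1] R0 /= 4  ⇒  (1, -1/2, 1/4)
[2] R1 /= 3  ⇒  (0, 1, 1/3)
     R0 -= -1/2·R1  ⇒  (1, 0, 5/12)

pivot columns: 0, 1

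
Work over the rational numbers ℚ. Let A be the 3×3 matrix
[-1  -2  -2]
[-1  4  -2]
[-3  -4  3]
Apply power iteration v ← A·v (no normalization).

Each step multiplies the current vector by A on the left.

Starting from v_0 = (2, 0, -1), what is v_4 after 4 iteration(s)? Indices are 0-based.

v_4 = (198, 846, -1053)

v_0 = (2, 0, -1).
v_1 = A·v_0 = (0, 0, -9).
v_2 = A·v_1 = (18, 18, -27).
v_3 = A·v_2 = (0, 108, -207).
v_4 = A·v_3 = (198, 846, -1053).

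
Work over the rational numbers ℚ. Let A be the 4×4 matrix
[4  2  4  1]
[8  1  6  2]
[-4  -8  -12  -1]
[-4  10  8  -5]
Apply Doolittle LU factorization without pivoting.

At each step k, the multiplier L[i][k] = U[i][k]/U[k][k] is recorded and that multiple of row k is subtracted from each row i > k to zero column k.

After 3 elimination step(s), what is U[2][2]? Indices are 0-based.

k=0: U[0][0]=4
  eliminate (1,0): mult=2, new row 1: (0, -3, -2, 0); set L[1][0]=2
  eliminate (2,0): mult=-1, new row 2: (0, -6, -8, 0); set L[2][0]=-1
  eliminate (3,0): mult=-1, new row 3: (0, 12, 12, -4); set L[3][0]=-1
k=1: U[1][1]=-3
  eliminate (2,1): mult=2, new row 2: (0, 0, -4, 0); set L[2][1]=2
  eliminate (3,1): mult=-4, new row 3: (0, 0, 4, -4); set L[3][1]=-4
k=2: U[2][2]=-4
  eliminate (3,2): mult=-1, new row 3: (0, 0, 0, -4); set L[3][2]=-1

U[2][2] = -4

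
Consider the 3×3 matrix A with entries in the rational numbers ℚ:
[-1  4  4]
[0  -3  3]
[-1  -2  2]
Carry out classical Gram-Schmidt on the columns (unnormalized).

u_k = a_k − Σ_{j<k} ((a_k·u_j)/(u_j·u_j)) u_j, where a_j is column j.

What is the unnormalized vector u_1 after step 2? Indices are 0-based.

Step 1: u_0 = a_0 = (-1, 0, -1).
Step 2: u_1 = a_1 − (-1)·u_0 = (3, -3, -3).

u_1 = (3, -3, -3)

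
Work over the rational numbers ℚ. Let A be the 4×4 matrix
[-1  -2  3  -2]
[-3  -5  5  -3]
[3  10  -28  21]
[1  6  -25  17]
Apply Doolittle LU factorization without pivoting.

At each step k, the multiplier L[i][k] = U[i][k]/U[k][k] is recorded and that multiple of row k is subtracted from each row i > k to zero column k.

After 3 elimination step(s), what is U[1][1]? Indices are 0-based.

U[1][1] = 1

Step 1: pivot at (0,0) is -1.
  row1 ← row1 − (3)·row0  ⇒  L[1][0]=3, U row1=(0, 1, -4, 3)
  row2 ← row2 − (-3)·row0  ⇒  L[2][0]=-3, U row2=(0, 4, -19, 15)
  row3 ← row3 − (-1)·row0  ⇒  L[3][0]=-1, U row3=(0, 4, -22, 15)
Step 2: pivot at (1,1) is 1.
  row2 ← row2 − (4)·row1  ⇒  L[2][1]=4, U row2=(0, 0, -3, 3)
  row3 ← row3 − (4)·row1  ⇒  L[3][1]=4, U row3=(0, 0, -6, 3)
Step 3: pivot at (2,2) is -3.
  row3 ← row3 − (2)·row2  ⇒  L[3][2]=2, U row3=(0, 0, 0, -3)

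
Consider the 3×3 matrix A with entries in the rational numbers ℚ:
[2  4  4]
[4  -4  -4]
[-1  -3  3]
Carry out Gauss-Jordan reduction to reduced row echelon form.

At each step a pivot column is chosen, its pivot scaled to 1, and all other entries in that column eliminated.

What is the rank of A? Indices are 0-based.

rank = 3

step 1: normalize row 0 (÷2) = (1, 2, 2)
  row 1: subtract 4×row0 = (0, -12, -12)
  row 2: subtract -1×row0 = (0, -1, 5)
step 2: normalize row 1 (÷-12) = (0, 1, 1)
  row 0: subtract 2×row1 = (1, 0, 0)
  row 2: subtract -1×row1 = (0, 0, 6)
step 3: normalize row 2 (÷6) = (0, 0, 1)
  row 1: subtract 1×row2 = (0, 1, 0)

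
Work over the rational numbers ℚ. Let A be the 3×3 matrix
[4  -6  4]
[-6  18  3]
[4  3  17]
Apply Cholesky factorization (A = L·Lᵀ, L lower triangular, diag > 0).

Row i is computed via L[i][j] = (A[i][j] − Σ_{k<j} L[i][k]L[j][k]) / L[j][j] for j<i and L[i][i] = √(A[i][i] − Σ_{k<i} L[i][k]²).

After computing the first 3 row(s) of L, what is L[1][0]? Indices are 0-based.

L[1][0] = -3

Step 1: L[0][0] = √(4) = 2.
  L[1][0] = (-6) / L[0][0] = -3.
Step 2: L[1][1] = √(9) = 3.
  L[2][0] = (4) / L[0][0] = 2.
  L[2][1] = (9) / L[1][1] = 3.
Step 3: L[2][2] = √(4) = 2.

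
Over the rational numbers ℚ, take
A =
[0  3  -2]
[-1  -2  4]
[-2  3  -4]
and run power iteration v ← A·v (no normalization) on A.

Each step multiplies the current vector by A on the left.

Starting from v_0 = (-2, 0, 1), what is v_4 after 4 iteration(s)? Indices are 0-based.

v_4 = (578, -722, 1034)

v_0 = (-2, 0, 1).
v_1 = A·v_0 = (-2, 6, 0).
v_2 = A·v_1 = (18, -10, 22).
v_3 = A·v_2 = (-74, 90, -154).
v_4 = A·v_3 = (578, -722, 1034).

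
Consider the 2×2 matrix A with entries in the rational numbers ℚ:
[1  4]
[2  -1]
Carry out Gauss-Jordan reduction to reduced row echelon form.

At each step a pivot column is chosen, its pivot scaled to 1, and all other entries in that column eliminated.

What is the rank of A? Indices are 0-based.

rank = 2

[1] R0 /= 1  ⇒  (1, 4)
     R1 -= 2·R0  ⇒  (0, -9)
[2] R1 /= -9  ⇒  (0, 1)
     R0 -= 4·R1  ⇒  (1, 0)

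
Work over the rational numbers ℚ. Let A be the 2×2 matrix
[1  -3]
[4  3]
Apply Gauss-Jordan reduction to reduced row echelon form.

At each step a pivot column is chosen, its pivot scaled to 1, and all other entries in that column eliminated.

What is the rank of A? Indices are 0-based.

pivot(0,0)=1: scale R0 → (1, -3)
  clear (1,0): R1 −= (4)R0 → (0, 15)
pivot(1,1)=15: scale R1 → (0, 1)
  clear (0,1): R0 −= (-3)R1 → (1, 0)

rank = 2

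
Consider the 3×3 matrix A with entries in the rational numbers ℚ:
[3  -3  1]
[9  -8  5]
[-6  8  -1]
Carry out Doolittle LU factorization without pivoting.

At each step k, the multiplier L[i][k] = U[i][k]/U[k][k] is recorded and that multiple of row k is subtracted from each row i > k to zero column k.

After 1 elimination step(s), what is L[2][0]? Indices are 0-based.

L[2][0] = -2

[col 0] pivot 3
  R1 -= 3*R0 → (0, 1, 2)  (L[1][0] := 3)
  R2 -= -2*R0 → (0, 2, 1)  (L[2][0] := -2)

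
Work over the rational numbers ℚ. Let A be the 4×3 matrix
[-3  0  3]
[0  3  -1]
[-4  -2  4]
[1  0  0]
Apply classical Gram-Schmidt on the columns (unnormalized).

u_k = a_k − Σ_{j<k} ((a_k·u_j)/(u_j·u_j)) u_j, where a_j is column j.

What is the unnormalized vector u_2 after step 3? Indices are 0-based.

Step 1: u_0 = a_0 = (-3, 0, -4, 1).
Step 2: u_1 = a_1 − (4/13)·u_0 = (12/13, 3, -10/13, -4/13).
Step 3: u_2 = a_2 − (-25/26)·u_0 − (-43/137)·u_1 = (111/274, -8/137, -12/137, 237/274).

u_2 = (111/274, -8/137, -12/137, 237/274)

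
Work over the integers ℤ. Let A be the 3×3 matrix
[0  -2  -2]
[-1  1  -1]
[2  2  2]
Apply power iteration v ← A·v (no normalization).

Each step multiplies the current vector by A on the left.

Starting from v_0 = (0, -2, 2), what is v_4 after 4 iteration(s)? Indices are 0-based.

v_4 = (24, -20, 24)

v_0 = (0, -2, 2).
v_1 = A·v_0 = (0, -4, 0).
v_2 = A·v_1 = (8, -4, -8).
v_3 = A·v_2 = (24, -4, -8).
v_4 = A·v_3 = (24, -20, 24).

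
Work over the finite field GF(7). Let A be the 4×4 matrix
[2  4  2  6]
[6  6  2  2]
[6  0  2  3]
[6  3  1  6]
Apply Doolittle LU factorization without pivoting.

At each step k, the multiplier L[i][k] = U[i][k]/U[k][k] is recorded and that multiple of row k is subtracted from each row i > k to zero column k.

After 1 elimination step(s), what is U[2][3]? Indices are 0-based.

k=0: U[0][0]=2
  eliminate (1,0): mult=3, new row 1: (0, 1, 3, 5); set L[1][0]=3
  eliminate (2,0): mult=3, new row 2: (0, 2, 3, 6); set L[2][0]=3
  eliminate (3,0): mult=3, new row 3: (0, 5, 2, 2); set L[3][0]=3

U[2][3] = 6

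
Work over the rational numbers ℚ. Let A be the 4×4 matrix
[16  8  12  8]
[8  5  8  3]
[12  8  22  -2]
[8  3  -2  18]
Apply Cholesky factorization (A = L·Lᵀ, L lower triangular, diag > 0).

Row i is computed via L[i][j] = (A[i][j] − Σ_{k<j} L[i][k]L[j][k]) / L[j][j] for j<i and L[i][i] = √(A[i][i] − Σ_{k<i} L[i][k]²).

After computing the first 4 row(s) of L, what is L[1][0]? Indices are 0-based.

L[1][0] = 2

Step 1: L[0][0] = √(16) = 4.
  L[1][0] = (8) / L[0][0] = 2.
Step 2: L[1][1] = √(1) = 1.
  L[2][0] = (12) / L[0][0] = 3.
  L[2][1] = (2) / L[1][1] = 2.
Step 3: L[2][2] = √(9) = 3.
  L[3][0] = (8) / L[0][0] = 2.
  L[3][1] = (-1) / L[1][1] = -1.
  L[3][2] = (-6) / L[2][2] = -2.
Step 4: L[3][3] = √(9) = 3.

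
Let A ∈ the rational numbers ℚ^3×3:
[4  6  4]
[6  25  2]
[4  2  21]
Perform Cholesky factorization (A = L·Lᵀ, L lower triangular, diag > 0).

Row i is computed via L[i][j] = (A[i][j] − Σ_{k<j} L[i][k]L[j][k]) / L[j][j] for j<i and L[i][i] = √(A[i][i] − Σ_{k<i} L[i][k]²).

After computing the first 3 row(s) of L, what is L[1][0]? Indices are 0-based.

L[1][0] = 3

Step 1: L[0][0] = √(4) = 2.
  L[1][0] = (6) / L[0][0] = 3.
Step 2: L[1][1] = √(16) = 4.
  L[2][0] = (4) / L[0][0] = 2.
  L[2][1] = (-4) / L[1][1] = -1.
Step 3: L[2][2] = √(16) = 4.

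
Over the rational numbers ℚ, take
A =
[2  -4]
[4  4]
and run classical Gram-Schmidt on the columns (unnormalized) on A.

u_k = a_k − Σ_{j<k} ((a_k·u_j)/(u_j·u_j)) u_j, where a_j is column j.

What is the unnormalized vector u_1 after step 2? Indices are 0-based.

Step 1: u_0 = a_0 = (2, 4).
Step 2: u_1 = a_1 − (2/5)·u_0 = (-24/5, 12/5).

u_1 = (-24/5, 12/5)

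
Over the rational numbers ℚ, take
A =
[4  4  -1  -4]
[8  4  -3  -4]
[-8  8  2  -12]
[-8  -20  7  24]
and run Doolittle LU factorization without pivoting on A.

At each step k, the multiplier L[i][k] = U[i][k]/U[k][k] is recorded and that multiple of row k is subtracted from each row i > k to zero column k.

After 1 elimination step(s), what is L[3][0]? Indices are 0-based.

k=0: U[0][0]=4
  eliminate (1,0): mult=2, new row 1: (0, -4, -1, 4); set L[1][0]=2
  eliminate (2,0): mult=-2, new row 2: (0, 16, 0, -20); set L[2][0]=-2
  eliminate (3,0): mult=-2, new row 3: (0, -12, 5, 16); set L[3][0]=-2

L[3][0] = -2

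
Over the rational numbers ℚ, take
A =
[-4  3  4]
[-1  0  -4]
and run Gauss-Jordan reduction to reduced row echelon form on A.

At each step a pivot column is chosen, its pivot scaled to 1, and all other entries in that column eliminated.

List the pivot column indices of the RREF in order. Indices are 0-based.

pivot columns: 0, 1

step 1: normalize row 0 (÷-4) = (1, -3/4, -1)
  row 1: subtract -1×row0 = (0, -3/4, -5)
step 2: normalize row 1 (÷-3/4) = (0, 1, 20/3)
  row 0: subtract -3/4×row1 = (1, 0, 4)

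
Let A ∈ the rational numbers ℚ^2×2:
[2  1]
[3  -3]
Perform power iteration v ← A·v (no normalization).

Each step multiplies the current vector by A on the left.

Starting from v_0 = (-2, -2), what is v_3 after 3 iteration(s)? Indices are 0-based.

v_0 = (-2, -2).
v_1 = A·v_0 = (-6, 0).
v_2 = A·v_1 = (-12, -18).
v_3 = A·v_2 = (-42, 18).

v_3 = (-42, 18)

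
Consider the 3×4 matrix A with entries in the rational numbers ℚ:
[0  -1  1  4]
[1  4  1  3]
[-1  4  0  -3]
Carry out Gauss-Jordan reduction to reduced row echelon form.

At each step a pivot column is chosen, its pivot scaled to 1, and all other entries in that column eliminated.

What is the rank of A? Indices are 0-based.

step 1: exchange rows 0,1
step 1: normalize row 0 (÷1) = (1, 4, 1, 3)
  row 2: subtract -1×row0 = (0, 8, 1, 0)
step 2: normalize row 1 (÷-1) = (0, 1, -1, -4)
  row 0: subtract 4×row1 = (1, 0, 5, 19)
  row 2: subtract 8×row1 = (0, 0, 9, 32)
step 3: normalize row 2 (÷9) = (0, 0, 1, 32/9)
  row 0: subtract 5×row2 = (1, 0, 0, 11/9)
  row 1: subtract -1×row2 = (0, 1, 0, -4/9)

rank = 3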